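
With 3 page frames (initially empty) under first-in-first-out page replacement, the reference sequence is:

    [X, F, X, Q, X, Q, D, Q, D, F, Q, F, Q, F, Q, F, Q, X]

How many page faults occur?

5

X -> fault, frames [X]
F -> fault, frames [X, F]
X -> hit
Q -> fault, frames [X, F, Q]
X -> hit
Q -> hit
D -> fault, evict X, frames [F, Q, D]
Q -> hit
D -> hit
F -> hit
Q -> hit
F -> hit
Q -> hit
F -> hit
Q -> hit
F -> hit
Q -> hit
X -> fault, evict F, frames [Q, D, X]
Page faults: 5.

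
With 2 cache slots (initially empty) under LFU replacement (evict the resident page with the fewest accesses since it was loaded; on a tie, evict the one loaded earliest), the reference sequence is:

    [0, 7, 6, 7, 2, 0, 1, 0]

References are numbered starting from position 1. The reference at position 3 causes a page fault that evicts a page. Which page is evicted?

0

pos 1: 0 -> miss, frames (0)
pos 2: 7 -> miss, frames (0 7)
pos 3: 6 -> miss, evict 0, frames (7 6)
At position 3, page 0 is evicted.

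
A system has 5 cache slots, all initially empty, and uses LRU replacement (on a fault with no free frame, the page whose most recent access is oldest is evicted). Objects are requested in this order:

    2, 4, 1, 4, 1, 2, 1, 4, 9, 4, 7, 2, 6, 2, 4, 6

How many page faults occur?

2 -> miss, frames {2}
4 -> miss, frames {2,4}
1 -> miss, frames {2,4,1}
4 -> hit
1 -> hit
2 -> hit
1 -> hit
4 -> hit
9 -> miss, frames {2,1,4,9}
4 -> hit
7 -> miss, frames {2,1,9,4,7}
2 -> hit
6 -> miss, evict 1, frames {9,4,7,2,6}
2 -> hit
4 -> hit
6 -> hit
Page faults: 6.

6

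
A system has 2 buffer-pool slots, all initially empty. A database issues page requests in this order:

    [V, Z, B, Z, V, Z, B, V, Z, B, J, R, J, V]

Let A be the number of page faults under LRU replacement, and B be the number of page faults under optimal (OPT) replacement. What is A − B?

Under LRU: F F F . F . F F F F F F . F → 11 faults.
Under OPT: F F F . F . F . F . F F . F → 9 faults.
A − B = 11 − 9 = 2.

2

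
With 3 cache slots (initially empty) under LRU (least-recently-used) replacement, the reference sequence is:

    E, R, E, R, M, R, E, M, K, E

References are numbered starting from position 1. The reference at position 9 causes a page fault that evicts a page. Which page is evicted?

R

pos 1: E: fault, frames {E}
pos 2: R: fault, frames {E,R}
pos 3: E: hit
pos 4: R: hit
pos 5: M: fault, frames {E,R,M}
pos 6: R: hit
pos 7: E: hit
pos 8: M: hit
pos 9: K: fault, evict R, frames {E,M,K}
At position 9, page R is evicted.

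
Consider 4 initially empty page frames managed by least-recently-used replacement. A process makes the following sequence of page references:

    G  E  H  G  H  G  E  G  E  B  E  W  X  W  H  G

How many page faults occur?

8

G → miss, frames (G)
E → miss, frames (G E)
H → miss, frames (G E H)
G → hit
H → hit
G → hit
E → hit
G → hit
E → hit
B → miss, frames (H G E B)
E → hit
W → miss, evict H, frames (G B E W)
X → miss, evict G, frames (B E W X)
W → hit
H → miss, evict B, frames (E X W H)
G → miss, evict E, frames (X W H G)
Page faults: 8.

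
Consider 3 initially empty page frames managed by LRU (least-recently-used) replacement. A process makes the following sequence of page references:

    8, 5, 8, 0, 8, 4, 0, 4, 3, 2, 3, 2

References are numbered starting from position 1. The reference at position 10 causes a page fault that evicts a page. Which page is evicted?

pos 1: 8 → fault, frames (8)
pos 2: 5 → fault, frames (8 5)
pos 3: 8 → hit
pos 4: 0 → fault, frames (5 8 0)
pos 5: 8 → hit
pos 6: 4 → fault, evict 5, frames (0 8 4)
pos 7: 0 → hit
pos 8: 4 → hit
pos 9: 3 → fault, evict 8, frames (0 4 3)
pos 10: 2 → fault, evict 0, frames (4 3 2)
At position 10, page 0 is evicted.

0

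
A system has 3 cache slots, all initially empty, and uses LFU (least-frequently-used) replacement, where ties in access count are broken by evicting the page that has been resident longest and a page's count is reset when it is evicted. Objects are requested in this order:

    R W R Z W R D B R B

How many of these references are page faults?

R -> miss, frames [R]
W -> miss, frames [R, W]
R -> hit
Z -> miss, frames [R, W, Z]
W -> hit
R -> hit
D -> miss, evict Z, frames [R, W, D]
B -> miss, evict D, frames [R, W, B]
R -> hit
B -> hit
Page faults: 5.

5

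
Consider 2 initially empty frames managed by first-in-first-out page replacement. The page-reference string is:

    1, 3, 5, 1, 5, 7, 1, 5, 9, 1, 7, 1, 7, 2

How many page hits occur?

4

1 → miss, frames [1]
3 → miss, frames [1, 3]
5 → miss, evict 1, frames [3, 5]
1 → miss, evict 3, frames [5, 1]
5 → hit
7 → miss, evict 5, frames [1, 7]
1 → hit
5 → miss, evict 1, frames [7, 5]
9 → miss, evict 7, frames [5, 9]
1 → miss, evict 5, frames [9, 1]
7 → miss, evict 9, frames [1, 7]
1 → hit
7 → hit
2 → miss, evict 1, frames [7, 2]
Hits: 4.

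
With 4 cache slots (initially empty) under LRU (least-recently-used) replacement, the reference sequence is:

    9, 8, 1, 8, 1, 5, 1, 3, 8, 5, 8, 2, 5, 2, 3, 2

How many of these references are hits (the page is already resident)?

9 → fault, frames (9)
8 → fault, frames (9 8)
1 → fault, frames (9 8 1)
8 → hit
1 → hit
5 → fault, frames (9 8 1 5)
1 → hit
3 → fault, evict 9, frames (8 5 1 3)
8 → hit
5 → hit
8 → hit
2 → fault, evict 1, frames (3 5 8 2)
5 → hit
2 → hit
3 → hit
2 → hit
Hits: 10.

10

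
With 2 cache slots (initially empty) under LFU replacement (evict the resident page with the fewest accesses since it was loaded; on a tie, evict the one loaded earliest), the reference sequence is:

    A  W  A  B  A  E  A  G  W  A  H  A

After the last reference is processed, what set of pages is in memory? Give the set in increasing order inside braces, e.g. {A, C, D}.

A -> miss, frames {A}
W -> miss, frames {A,W}
A -> hit
B -> miss, evict W, frames {A,B}
A -> hit
E -> miss, evict B, frames {A,E}
A -> hit
G -> miss, evict E, frames {A,G}
W -> miss, evict G, frames {A,W}
A -> hit
H -> miss, evict W, frames {A,H}
A -> hit

{A, H}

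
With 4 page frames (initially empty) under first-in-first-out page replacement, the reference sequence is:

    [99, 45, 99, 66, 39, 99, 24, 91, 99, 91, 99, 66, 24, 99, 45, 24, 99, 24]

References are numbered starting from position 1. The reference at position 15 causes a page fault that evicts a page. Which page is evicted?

pos 1: 99: miss, frames {99}
pos 2: 45: miss, frames {99,45}
pos 3: 99: hit
pos 4: 66: miss, frames {99,45,66}
pos 5: 39: miss, frames {99,45,66,39}
pos 6: 99: hit
pos 7: 24: miss, evict 99, frames {45,66,39,24}
pos 8: 91: miss, evict 45, frames {66,39,24,91}
pos 9: 99: miss, evict 66, frames {39,24,91,99}
pos 10: 91: hit
pos 11: 99: hit
pos 12: 66: miss, evict 39, frames {24,91,99,66}
pos 13: 24: hit
pos 14: 99: hit
pos 15: 45: miss, evict 24, frames {91,99,66,45}
At position 15, page 24 is evicted.

24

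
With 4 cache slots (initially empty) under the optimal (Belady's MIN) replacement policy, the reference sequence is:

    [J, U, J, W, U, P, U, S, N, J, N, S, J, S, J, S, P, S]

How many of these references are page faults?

6

J -> fault, frames [J]
U -> fault, frames [J, U]
J -> hit
W -> fault, frames [J, U, W]
U -> hit
P -> fault, frames [J, U, W, P]
U -> hit
S -> fault, evict W, frames [J, U, P, S]
N -> fault, evict U, frames [J, P, S, N]
J -> hit
N -> hit
S -> hit
J -> hit
S -> hit
J -> hit
S -> hit
P -> hit
S -> hit
Page faults: 6.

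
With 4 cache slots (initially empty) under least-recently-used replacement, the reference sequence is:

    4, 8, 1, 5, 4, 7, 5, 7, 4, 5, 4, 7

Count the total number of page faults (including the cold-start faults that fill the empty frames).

4: miss, frames (4)
8: miss, frames (4 8)
1: miss, frames (4 8 1)
5: miss, frames (4 8 1 5)
4: hit
7: miss, evict 8, frames (1 5 4 7)
5: hit
7: hit
4: hit
5: hit
4: hit
7: hit
Page faults: 5.

5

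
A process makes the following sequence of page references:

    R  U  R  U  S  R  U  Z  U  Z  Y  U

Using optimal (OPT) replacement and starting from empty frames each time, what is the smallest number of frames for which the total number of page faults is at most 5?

3

f=1: 12 faults
f=2: 6 faults
f=3: 5 faults
f=4: 5 faults
f=5: 5 faults
Smallest f with faults ≤ 5 is 3.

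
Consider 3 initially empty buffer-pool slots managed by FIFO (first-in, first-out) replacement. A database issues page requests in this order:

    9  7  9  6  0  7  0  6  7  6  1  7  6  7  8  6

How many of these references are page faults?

8

9 → fault, frames [9]
7 → fault, frames [9, 7]
9 → hit
6 → fault, frames [9, 7, 6]
0 → fault, evict 9, frames [7, 6, 0]
7 → hit
0 → hit
6 → hit
7 → hit
6 → hit
1 → fault, evict 7, frames [6, 0, 1]
7 → fault, evict 6, frames [0, 1, 7]
6 → fault, evict 0, frames [1, 7, 6]
7 → hit
8 → fault, evict 1, frames [7, 6, 8]
6 → hit
Page faults: 8.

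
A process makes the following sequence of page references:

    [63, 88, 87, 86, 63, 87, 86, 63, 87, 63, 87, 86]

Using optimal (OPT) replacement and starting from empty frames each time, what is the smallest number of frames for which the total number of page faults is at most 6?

3

f=1: 12 faults
f=2: 7 faults
f=3: 4 faults
f=4: 4 faults
Smallest f with faults ≤ 6 is 3.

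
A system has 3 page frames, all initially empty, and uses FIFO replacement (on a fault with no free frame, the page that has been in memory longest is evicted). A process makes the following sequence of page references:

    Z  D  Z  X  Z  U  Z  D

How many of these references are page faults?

6

Z → miss, frames (Z)
D → miss, frames (Z D)
Z → hit
X → miss, frames (Z D X)
Z → hit
U → miss, evict Z, frames (D X U)
Z → miss, evict D, frames (X U Z)
D → miss, evict X, frames (U Z D)
Page faults: 6.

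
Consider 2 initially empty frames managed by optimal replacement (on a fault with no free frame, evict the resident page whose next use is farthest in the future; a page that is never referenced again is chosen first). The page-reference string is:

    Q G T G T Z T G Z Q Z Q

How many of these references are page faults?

6

Q: miss, frames [Q]
G: miss, frames [Q, G]
T: miss, evict Q, frames [G, T]
G: hit
T: hit
Z: miss, evict G, frames [T, Z]
T: hit
G: miss, evict T, frames [Z, G]
Z: hit
Q: miss, evict G, frames [Z, Q]
Z: hit
Q: hit
Page faults: 6.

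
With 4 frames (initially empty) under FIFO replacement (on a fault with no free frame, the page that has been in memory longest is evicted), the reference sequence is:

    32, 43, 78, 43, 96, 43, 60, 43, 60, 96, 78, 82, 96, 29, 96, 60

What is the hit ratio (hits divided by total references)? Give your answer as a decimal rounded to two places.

0.56

32: fault, frames (32)
43: fault, frames (32 43)
78: fault, frames (32 43 78)
43: hit
96: fault, frames (32 43 78 96)
43: hit
60: fault, evict 32, frames (43 78 96 60)
43: hit
60: hit
96: hit
78: hit
82: fault, evict 43, frames (78 96 60 82)
96: hit
29: fault, evict 78, frames (96 60 82 29)
96: hit
60: hit
Hits: 9 of 16 references → 9/16 = 0.5625.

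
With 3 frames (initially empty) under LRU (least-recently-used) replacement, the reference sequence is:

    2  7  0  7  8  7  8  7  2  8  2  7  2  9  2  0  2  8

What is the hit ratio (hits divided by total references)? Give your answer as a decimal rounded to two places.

0.56

2: miss, frames [2]
7: miss, frames [2, 7]
0: miss, frames [2, 7, 0]
7: hit
8: miss, evict 2, frames [0, 7, 8]
7: hit
8: hit
7: hit
2: miss, evict 0, frames [8, 7, 2]
8: hit
2: hit
7: hit
2: hit
9: miss, evict 8, frames [7, 2, 9]
2: hit
0: miss, evict 7, frames [9, 2, 0]
2: hit
8: miss, evict 9, frames [0, 2, 8]
Hits: 10 of 18 references → 10/18 = 0.5556.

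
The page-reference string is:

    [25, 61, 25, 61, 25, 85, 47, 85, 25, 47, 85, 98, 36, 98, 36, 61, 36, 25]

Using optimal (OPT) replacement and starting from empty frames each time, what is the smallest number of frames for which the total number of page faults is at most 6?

4

f=1: 18 faults
f=2: 10 faults
f=3: 7 faults
f=4: 6 faults
f=5: 6 faults
f=6: 6 faults
Smallest f with faults ≤ 6 is 4.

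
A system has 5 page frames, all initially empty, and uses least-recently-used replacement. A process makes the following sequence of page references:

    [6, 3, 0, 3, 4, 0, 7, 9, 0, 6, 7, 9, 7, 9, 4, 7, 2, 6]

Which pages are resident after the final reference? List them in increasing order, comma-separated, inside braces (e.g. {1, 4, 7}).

6 → miss, frames {6}
3 → miss, frames {6,3}
0 → miss, frames {6,3,0}
3 → hit
4 → miss, frames {6,0,3,4}
0 → hit
7 → miss, frames {6,3,4,0,7}
9 → miss, evict 6, frames {3,4,0,7,9}
0 → hit
6 → miss, evict 3, frames {4,7,9,0,6}
7 → hit
9 → hit
7 → hit
9 → hit
4 → hit
7 → hit
2 → miss, evict 0, frames {6,9,4,7,2}
6 → hit

{2, 4, 6, 7, 9}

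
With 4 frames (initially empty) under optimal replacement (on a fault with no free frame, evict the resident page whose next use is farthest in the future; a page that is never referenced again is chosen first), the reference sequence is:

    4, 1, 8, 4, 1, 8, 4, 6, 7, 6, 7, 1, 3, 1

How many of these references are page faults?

4 → miss, frames {4}
1 → miss, frames {4,1}
8 → miss, frames {4,1,8}
4 → hit
1 → hit
8 → hit
4 → hit
6 → miss, frames {4,1,8,6}
7 → miss, evict 8, frames {4,1,6,7}
6 → hit
7 → hit
1 → hit
3 → miss, evict 7, frames {4,1,6,3}
1 → hit
Page faults: 6.

6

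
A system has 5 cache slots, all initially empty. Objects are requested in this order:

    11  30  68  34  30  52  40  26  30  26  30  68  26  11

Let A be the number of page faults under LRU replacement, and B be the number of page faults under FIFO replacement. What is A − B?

-1

Under LRU: F F F F . F F F . . . F . F → 9 faults.
Under FIFO: F F F F . F F F F . . F . F → 10 faults.
A − B = 9 − 10 = -1.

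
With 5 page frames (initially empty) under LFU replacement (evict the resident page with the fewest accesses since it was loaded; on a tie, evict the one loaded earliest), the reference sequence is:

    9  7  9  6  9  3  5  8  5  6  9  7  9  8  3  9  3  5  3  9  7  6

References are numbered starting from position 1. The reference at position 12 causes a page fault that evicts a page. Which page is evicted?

pos 1: 9 -> miss, frames (9)
pos 2: 7 -> miss, frames (9 7)
pos 3: 9 -> hit
pos 4: 6 -> miss, frames (9 7 6)
pos 5: 9 -> hit
pos 6: 3 -> miss, frames (9 7 6 3)
pos 7: 5 -> miss, frames (9 7 6 3 5)
pos 8: 8 -> miss, evict 7, frames (9 6 3 5 8)
pos 9: 5 -> hit
pos 10: 6 -> hit
pos 11: 9 -> hit
pos 12: 7 -> miss, evict 3, frames (9 6 5 8 7)
At position 12, page 3 is evicted.

3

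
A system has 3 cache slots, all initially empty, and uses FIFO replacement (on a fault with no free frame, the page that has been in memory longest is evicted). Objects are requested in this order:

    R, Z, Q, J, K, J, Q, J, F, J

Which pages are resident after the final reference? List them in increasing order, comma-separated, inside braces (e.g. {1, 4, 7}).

R -> miss, frames [R]
Z -> miss, frames [R, Z]
Q -> miss, frames [R, Z, Q]
J -> miss, evict R, frames [Z, Q, J]
K -> miss, evict Z, frames [Q, J, K]
J -> hit
Q -> hit
J -> hit
F -> miss, evict Q, frames [J, K, F]
J -> hit

{F, J, K}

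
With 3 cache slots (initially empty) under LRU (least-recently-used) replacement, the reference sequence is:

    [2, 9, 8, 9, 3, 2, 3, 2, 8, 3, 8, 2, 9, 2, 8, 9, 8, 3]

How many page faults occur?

2: fault, frames {2}
9: fault, frames {2,9}
8: fault, frames {2,9,8}
9: hit
3: fault, evict 2, frames {8,9,3}
2: fault, evict 8, frames {9,3,2}
3: hit
2: hit
8: fault, evict 9, frames {3,2,8}
3: hit
8: hit
2: hit
9: fault, evict 3, frames {8,2,9}
2: hit
8: hit
9: hit
8: hit
3: fault, evict 2, frames {9,8,3}
Page faults: 8.

8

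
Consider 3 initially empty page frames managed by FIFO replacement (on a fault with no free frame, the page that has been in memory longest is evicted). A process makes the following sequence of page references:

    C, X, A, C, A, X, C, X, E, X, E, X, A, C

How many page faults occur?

C → miss, frames {C}
X → miss, frames {C,X}
A → miss, frames {C,X,A}
C → hit
A → hit
X → hit
C → hit
X → hit
E → miss, evict C, frames {X,A,E}
X → hit
E → hit
X → hit
A → hit
C → miss, evict X, frames {A,E,C}
Page faults: 5.

5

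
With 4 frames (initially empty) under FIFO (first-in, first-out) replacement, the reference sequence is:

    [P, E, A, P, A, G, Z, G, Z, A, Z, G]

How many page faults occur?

P: fault, frames {P}
E: fault, frames {P,E}
A: fault, frames {P,E,A}
P: hit
A: hit
G: fault, frames {P,E,A,G}
Z: fault, evict P, frames {E,A,G,Z}
G: hit
Z: hit
A: hit
Z: hit
G: hit
Page faults: 5.

5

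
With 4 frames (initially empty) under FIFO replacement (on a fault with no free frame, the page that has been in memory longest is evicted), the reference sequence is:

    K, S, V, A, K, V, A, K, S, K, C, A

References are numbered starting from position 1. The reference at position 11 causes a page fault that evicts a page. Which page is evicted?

pos 1: K: fault, frames [K]
pos 2: S: fault, frames [K, S]
pos 3: V: fault, frames [K, S, V]
pos 4: A: fault, frames [K, S, V, A]
pos 5: K: hit
pos 6: V: hit
pos 7: A: hit
pos 8: K: hit
pos 9: S: hit
pos 10: K: hit
pos 11: C: fault, evict K, frames [S, V, A, C]
At position 11, page K is evicted.

K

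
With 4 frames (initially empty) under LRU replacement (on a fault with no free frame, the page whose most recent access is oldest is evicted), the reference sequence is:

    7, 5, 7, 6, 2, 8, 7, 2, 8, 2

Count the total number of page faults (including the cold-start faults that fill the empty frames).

5

7: miss, frames [7]
5: miss, frames [7, 5]
7: hit
6: miss, frames [5, 7, 6]
2: miss, frames [5, 7, 6, 2]
8: miss, evict 5, frames [7, 6, 2, 8]
7: hit
2: hit
8: hit
2: hit
Page faults: 5.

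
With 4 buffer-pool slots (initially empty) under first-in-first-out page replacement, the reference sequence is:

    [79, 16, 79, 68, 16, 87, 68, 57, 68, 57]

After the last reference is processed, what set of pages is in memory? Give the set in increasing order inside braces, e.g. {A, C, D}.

{16, 57, 68, 87}

79: miss, frames [79]
16: miss, frames [79, 16]
79: hit
68: miss, frames [79, 16, 68]
16: hit
87: miss, frames [79, 16, 68, 87]
68: hit
57: miss, evict 79, frames [16, 68, 87, 57]
68: hit
57: hit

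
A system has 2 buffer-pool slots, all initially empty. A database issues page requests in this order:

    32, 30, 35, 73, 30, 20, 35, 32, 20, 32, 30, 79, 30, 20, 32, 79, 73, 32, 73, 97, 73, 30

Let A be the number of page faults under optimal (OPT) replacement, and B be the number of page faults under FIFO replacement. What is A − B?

Under OPT: F F F F . F F F . . F F . F F . F . . F . F → 14 faults.
Under FIFO: F F F F F F F F F . F F . F F F F F . F F F → 19 faults.
A − B = 14 − 19 = -5.

-5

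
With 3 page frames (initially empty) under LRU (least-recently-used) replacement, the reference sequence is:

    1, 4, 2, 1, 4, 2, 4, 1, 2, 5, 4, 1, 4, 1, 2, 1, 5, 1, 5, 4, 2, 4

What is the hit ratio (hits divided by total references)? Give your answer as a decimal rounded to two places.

1 -> fault, frames [1]
4 -> fault, frames [1, 4]
2 -> fault, frames [1, 4, 2]
1 -> hit
4 -> hit
2 -> hit
4 -> hit
1 -> hit
2 -> hit
5 -> fault, evict 4, frames [1, 2, 5]
4 -> fault, evict 1, frames [2, 5, 4]
1 -> fault, evict 2, frames [5, 4, 1]
4 -> hit
1 -> hit
2 -> fault, evict 5, frames [4, 1, 2]
1 -> hit
5 -> fault, evict 4, frames [2, 1, 5]
1 -> hit
5 -> hit
4 -> fault, evict 2, frames [1, 5, 4]
2 -> fault, evict 1, frames [5, 4, 2]
4 -> hit
Hits: 12 of 22 references → 12/22 = 0.5455.

0.55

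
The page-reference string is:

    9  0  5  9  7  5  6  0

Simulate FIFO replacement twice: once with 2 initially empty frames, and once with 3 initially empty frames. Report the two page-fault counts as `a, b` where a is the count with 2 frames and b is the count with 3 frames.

8, 6

2 frames: F F F F F F F F → 8 faults.
3 frames: F F F . F . F F → 6 faults.
6 < 8: adding a frame reduced faults, as is typical.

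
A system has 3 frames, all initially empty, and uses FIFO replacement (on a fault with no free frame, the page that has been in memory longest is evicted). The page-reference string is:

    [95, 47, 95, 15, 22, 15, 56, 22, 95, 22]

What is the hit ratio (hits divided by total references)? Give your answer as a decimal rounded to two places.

95 → fault, frames [95]
47 → fault, frames [95, 47]
95 → hit
15 → fault, frames [95, 47, 15]
22 → fault, evict 95, frames [47, 15, 22]
15 → hit
56 → fault, evict 47, frames [15, 22, 56]
22 → hit
95 → fault, evict 15, frames [22, 56, 95]
22 → hit
Hits: 4 of 10 references → 4/10 = 0.4000.

0.40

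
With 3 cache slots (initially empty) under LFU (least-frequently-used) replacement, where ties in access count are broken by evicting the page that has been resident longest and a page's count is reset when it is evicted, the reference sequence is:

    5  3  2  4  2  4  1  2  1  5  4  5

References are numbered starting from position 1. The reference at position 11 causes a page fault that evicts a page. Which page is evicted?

5

pos 1: 5 -> fault, frames {5}
pos 2: 3 -> fault, frames {5,3}
pos 3: 2 -> fault, frames {5,3,2}
pos 4: 4 -> fault, evict 5, frames {3,2,4}
pos 5: 2 -> hit
pos 6: 4 -> hit
pos 7: 1 -> fault, evict 3, frames {2,4,1}
pos 8: 2 -> hit
pos 9: 1 -> hit
pos 10: 5 -> fault, evict 4, frames {2,1,5}
pos 11: 4 -> fault, evict 5, frames {2,1,4}
At position 11, page 5 is evicted.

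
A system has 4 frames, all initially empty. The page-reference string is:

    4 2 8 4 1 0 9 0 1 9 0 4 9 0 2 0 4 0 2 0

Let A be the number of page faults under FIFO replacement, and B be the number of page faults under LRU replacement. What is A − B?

Under FIFO: F F F . F F F . . . . F . . F . . . . . → 8 faults.
Under LRU: F F F . F F F . . . . . . . F . . . . . → 7 faults.
A − B = 8 − 7 = 1.

1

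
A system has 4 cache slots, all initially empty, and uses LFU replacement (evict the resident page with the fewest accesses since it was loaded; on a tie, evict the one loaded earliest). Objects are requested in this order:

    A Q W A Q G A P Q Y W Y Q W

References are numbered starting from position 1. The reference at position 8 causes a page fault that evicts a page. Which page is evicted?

W

pos 1: A → miss, frames [A]
pos 2: Q → miss, frames [A, Q]
pos 3: W → miss, frames [A, Q, W]
pos 4: A → hit
pos 5: Q → hit
pos 6: G → miss, frames [A, Q, W, G]
pos 7: A → hit
pos 8: P → miss, evict W, frames [A, Q, G, P]
At position 8, page W is evicted.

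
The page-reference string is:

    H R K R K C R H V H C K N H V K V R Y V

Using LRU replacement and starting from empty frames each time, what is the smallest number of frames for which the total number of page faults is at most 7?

6

f=1: 20 faults
f=2: 16 faults
f=3: 14 faults
f=4: 10 faults
f=5: 8 faults
f=6: 7 faults
f=7: 7 faults
Smallest f with faults ≤ 7 is 6.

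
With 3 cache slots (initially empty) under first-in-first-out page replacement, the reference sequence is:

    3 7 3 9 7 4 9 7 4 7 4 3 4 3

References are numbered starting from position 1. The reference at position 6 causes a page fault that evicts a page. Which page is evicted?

3

pos 1: 3: miss, frames {3}
pos 2: 7: miss, frames {3,7}
pos 3: 3: hit
pos 4: 9: miss, frames {3,7,9}
pos 5: 7: hit
pos 6: 4: miss, evict 3, frames {7,9,4}
At position 6, page 3 is evicted.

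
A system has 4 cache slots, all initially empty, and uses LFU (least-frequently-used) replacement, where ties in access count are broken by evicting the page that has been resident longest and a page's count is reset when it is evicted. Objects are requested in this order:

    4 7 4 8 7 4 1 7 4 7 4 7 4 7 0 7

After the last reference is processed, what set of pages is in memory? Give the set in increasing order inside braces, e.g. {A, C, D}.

{0, 1, 4, 7}

4 -> miss, frames [4]
7 -> miss, frames [4, 7]
4 -> hit
8 -> miss, frames [4, 7, 8]
7 -> hit
4 -> hit
1 -> miss, frames [4, 7, 8, 1]
7 -> hit
4 -> hit
7 -> hit
4 -> hit
7 -> hit
4 -> hit
7 -> hit
0 -> miss, evict 8, frames [4, 7, 1, 0]
7 -> hit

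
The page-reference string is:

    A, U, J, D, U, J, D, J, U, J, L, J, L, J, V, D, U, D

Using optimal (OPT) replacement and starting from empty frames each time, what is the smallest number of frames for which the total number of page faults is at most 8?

3

f=1: 18 faults
f=2: 10 faults
f=3: 7 faults
f=4: 6 faults
f=5: 6 faults
f=6: 6 faults
Smallest f with faults ≤ 8 is 3.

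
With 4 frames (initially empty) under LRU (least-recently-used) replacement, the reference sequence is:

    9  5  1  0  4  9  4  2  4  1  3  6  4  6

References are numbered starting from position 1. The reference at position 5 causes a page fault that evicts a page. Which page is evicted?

pos 1: 9: miss, frames {9}
pos 2: 5: miss, frames {9,5}
pos 3: 1: miss, frames {9,5,1}
pos 4: 0: miss, frames {9,5,1,0}
pos 5: 4: miss, evict 9, frames {5,1,0,4}
At position 5, page 9 is evicted.

9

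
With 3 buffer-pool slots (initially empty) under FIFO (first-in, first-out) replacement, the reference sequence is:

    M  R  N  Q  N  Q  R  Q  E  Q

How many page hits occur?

M: fault, frames [M]
R: fault, frames [M, R]
N: fault, frames [M, R, N]
Q: fault, evict M, frames [R, N, Q]
N: hit
Q: hit
R: hit
Q: hit
E: fault, evict R, frames [N, Q, E]
Q: hit
Hits: 5.

5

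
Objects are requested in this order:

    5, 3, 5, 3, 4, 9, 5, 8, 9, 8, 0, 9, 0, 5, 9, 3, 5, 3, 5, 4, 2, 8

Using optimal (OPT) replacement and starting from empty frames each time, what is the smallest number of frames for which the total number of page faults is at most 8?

f=1: 22 faults
f=2: 11 faults
f=3: 10 faults
f=4: 9 faults
f=5: 8 faults
f=6: 7 faults
f=7: 7 faults
Smallest f with faults ≤ 8 is 5.

5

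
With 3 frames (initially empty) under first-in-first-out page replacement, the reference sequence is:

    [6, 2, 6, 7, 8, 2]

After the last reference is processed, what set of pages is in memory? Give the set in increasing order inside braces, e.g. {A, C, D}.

{2, 7, 8}

6 → fault, frames {6}
2 → fault, frames {6,2}
6 → hit
7 → fault, frames {6,2,7}
8 → fault, evict 6, frames {2,7,8}
2 → hit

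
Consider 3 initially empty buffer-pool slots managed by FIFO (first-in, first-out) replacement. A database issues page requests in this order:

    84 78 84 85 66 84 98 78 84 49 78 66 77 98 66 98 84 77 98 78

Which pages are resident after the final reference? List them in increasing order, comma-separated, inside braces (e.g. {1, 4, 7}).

84 -> fault, frames [84]
78 -> fault, frames [84, 78]
84 -> hit
85 -> fault, frames [84, 78, 85]
66 -> fault, evict 84, frames [78, 85, 66]
84 -> fault, evict 78, frames [85, 66, 84]
98 -> fault, evict 85, frames [66, 84, 98]
78 -> fault, evict 66, frames [84, 98, 78]
84 -> hit
49 -> fault, evict 84, frames [98, 78, 49]
78 -> hit
66 -> fault, evict 98, frames [78, 49, 66]
77 -> fault, evict 78, frames [49, 66, 77]
98 -> fault, evict 49, frames [66, 77, 98]
66 -> hit
98 -> hit
84 -> fault, evict 66, frames [77, 98, 84]
77 -> hit
98 -> hit
78 -> fault, evict 77, frames [98, 84, 78]

{78, 84, 98}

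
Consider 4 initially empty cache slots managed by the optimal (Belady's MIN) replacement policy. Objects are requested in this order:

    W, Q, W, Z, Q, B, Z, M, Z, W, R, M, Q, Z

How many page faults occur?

6

W -> fault, frames [W]
Q -> fault, frames [W, Q]
W -> hit
Z -> fault, frames [W, Q, Z]
Q -> hit
B -> fault, frames [W, Q, Z, B]
Z -> hit
M -> fault, evict B, frames [W, Q, Z, M]
Z -> hit
W -> hit
R -> fault, evict W, frames [Q, Z, M, R]
M -> hit
Q -> hit
Z -> hit
Page faults: 6.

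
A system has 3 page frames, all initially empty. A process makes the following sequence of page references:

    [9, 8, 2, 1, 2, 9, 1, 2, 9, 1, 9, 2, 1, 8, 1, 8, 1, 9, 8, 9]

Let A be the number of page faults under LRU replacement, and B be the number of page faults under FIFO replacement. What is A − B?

Under LRU: F F F F . F . . . . . . . F . . . F . . → 7 faults.
Under FIFO: F F F F . F . . . . . . . F . . . . . . → 6 faults.
A − B = 7 − 6 = 1.

1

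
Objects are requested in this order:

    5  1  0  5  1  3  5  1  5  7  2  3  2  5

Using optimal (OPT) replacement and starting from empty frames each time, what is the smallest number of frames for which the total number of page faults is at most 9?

f=1: 14 faults
f=2: 10 faults
f=3: 6 faults
f=4: 6 faults
f=5: 6 faults
f=6: 6 faults
Smallest f with faults ≤ 9 is 3.

3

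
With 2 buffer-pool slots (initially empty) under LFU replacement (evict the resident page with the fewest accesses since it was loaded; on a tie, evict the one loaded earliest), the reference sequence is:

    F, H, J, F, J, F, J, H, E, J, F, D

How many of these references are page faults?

8

F → miss, frames [F]
H → miss, frames [F, H]
J → miss, evict F, frames [H, J]
F → miss, evict H, frames [J, F]
J → hit
F → hit
J → hit
H → miss, evict F, frames [J, H]
E → miss, evict H, frames [J, E]
J → hit
F → miss, evict E, frames [J, F]
D → miss, evict F, frames [J, D]
Page faults: 8.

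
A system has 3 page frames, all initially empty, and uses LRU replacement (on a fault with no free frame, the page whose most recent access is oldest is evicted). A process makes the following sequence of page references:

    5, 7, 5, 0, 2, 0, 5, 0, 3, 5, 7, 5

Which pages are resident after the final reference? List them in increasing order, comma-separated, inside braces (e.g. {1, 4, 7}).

5 → miss, frames (5)
7 → miss, frames (5 7)
5 → hit
0 → miss, frames (7 5 0)
2 → miss, evict 7, frames (5 0 2)
0 → hit
5 → hit
0 → hit
3 → miss, evict 2, frames (5 0 3)
5 → hit
7 → miss, evict 0, frames (3 5 7)
5 → hit

{3, 5, 7}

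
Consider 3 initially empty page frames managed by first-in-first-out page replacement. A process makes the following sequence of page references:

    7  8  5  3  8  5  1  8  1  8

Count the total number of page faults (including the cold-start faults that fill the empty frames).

6

7: fault, frames {7}
8: fault, frames {7,8}
5: fault, frames {7,8,5}
3: fault, evict 7, frames {8,5,3}
8: hit
5: hit
1: fault, evict 8, frames {5,3,1}
8: fault, evict 5, frames {3,1,8}
1: hit
8: hit
Page faults: 6.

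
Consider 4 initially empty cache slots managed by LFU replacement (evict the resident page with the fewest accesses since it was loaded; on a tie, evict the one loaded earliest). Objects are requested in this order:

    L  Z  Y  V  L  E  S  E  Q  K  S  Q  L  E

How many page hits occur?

L → miss, frames (L)
Z → miss, frames (L Z)
Y → miss, frames (L Z Y)
V → miss, frames (L Z Y V)
L → hit
E → miss, evict Z, frames (L Y V E)
S → miss, evict Y, frames (L V E S)
E → hit
Q → miss, evict V, frames (L E S Q)
K → miss, evict S, frames (L E Q K)
S → miss, evict Q, frames (L E K S)
Q → miss, evict K, frames (L E S Q)
L → hit
E → hit
Hits: 4.

4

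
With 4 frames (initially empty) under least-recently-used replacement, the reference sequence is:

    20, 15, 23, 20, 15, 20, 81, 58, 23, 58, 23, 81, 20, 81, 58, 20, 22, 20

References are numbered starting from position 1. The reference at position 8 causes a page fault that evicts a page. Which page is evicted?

23

pos 1: 20 → miss, frames (20)
pos 2: 15 → miss, frames (20 15)
pos 3: 23 → miss, frames (20 15 23)
pos 4: 20 → hit
pos 5: 15 → hit
pos 6: 20 → hit
pos 7: 81 → miss, frames (23 15 20 81)
pos 8: 58 → miss, evict 23, frames (15 20 81 58)
At position 8, page 23 is evicted.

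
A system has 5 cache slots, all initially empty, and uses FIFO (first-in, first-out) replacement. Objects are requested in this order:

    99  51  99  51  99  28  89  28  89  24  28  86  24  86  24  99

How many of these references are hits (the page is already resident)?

99 -> fault, frames (99)
51 -> fault, frames (99 51)
99 -> hit
51 -> hit
99 -> hit
28 -> fault, frames (99 51 28)
89 -> fault, frames (99 51 28 89)
28 -> hit
89 -> hit
24 -> fault, frames (99 51 28 89 24)
28 -> hit
86 -> fault, evict 99, frames (51 28 89 24 86)
24 -> hit
86 -> hit
24 -> hit
99 -> fault, evict 51, frames (28 89 24 86 99)
Hits: 9.

9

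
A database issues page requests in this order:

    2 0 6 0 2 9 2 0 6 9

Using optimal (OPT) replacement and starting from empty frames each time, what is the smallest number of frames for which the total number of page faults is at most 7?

f=1: 10 faults
f=2: 7 faults
f=3: 5 faults
f=4: 4 faults
Smallest f with faults ≤ 7 is 2.

2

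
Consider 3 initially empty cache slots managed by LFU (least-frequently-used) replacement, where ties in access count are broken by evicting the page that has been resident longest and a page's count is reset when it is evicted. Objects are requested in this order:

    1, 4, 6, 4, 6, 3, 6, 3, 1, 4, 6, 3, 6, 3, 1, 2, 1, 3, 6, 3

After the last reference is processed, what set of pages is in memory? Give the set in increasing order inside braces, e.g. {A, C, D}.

1: fault, frames {1}
4: fault, frames {1,4}
6: fault, frames {1,4,6}
4: hit
6: hit
3: fault, evict 1, frames {4,6,3}
6: hit
3: hit
1: fault, evict 4, frames {6,3,1}
4: fault, evict 1, frames {6,3,4}
6: hit
3: hit
6: hit
3: hit
1: fault, evict 4, frames {6,3,1}
2: fault, evict 1, frames {6,3,2}
1: fault, evict 2, frames {6,3,1}
3: hit
6: hit
3: hit

{1, 3, 6}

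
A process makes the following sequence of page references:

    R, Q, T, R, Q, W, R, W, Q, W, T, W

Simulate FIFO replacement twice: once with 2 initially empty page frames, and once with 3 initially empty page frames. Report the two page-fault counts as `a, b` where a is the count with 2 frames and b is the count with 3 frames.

2 frames: F F F F F F F . F F F . → 10 faults.
3 frames: F F F . . F F . F . F F → 8 faults.
8 < 10: adding a frame reduced faults, as is typical.

10, 8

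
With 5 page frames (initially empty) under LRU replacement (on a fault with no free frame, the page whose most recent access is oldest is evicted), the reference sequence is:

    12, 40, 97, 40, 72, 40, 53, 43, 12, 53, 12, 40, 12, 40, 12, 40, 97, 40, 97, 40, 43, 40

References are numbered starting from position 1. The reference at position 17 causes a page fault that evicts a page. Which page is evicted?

pos 1: 12: fault, frames {12}
pos 2: 40: fault, frames {12,40}
pos 3: 97: fault, frames {12,40,97}
pos 4: 40: hit
pos 5: 72: fault, frames {12,97,40,72}
pos 6: 40: hit
pos 7: 53: fault, frames {12,97,72,40,53}
pos 8: 43: fault, evict 12, frames {97,72,40,53,43}
pos 9: 12: fault, evict 97, frames {72,40,53,43,12}
pos 10: 53: hit
pos 11: 12: hit
pos 12: 40: hit
pos 13: 12: hit
pos 14: 40: hit
pos 15: 12: hit
pos 16: 40: hit
pos 17: 97: fault, evict 72, frames {43,53,12,40,97}
At position 17, page 72 is evicted.

72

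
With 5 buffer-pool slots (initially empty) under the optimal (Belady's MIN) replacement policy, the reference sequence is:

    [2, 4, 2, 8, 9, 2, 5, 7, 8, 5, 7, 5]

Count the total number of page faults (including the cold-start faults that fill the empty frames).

2 -> miss, frames (2)
4 -> miss, frames (2 4)
2 -> hit
8 -> miss, frames (2 4 8)
9 -> miss, frames (2 4 8 9)
2 -> hit
5 -> miss, frames (2 4 8 9 5)
7 -> miss, evict 9, frames (2 4 8 5 7)
8 -> hit
5 -> hit
7 -> hit
5 -> hit
Page faults: 6.

6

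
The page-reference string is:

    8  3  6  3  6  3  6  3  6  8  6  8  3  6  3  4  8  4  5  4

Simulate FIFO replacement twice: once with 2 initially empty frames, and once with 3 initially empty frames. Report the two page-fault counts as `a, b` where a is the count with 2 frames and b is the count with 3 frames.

2 frames: F F F . . . . . . F . . F F . F F . F F → 10 faults.
3 frames: F F F . . . . . . . . . . . . F F . F . → 6 faults.
6 < 10: adding a frame reduced faults, as is typical.

10, 6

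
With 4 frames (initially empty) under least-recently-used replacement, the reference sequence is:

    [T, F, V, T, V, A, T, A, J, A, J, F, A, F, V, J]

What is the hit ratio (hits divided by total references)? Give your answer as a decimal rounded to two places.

T: miss, frames (T)
F: miss, frames (T F)
V: miss, frames (T F V)
T: hit
V: hit
A: miss, frames (F T V A)
T: hit
A: hit
J: miss, evict F, frames (V T A J)
A: hit
J: hit
F: miss, evict V, frames (T A J F)
A: hit
F: hit
V: miss, evict T, frames (J A F V)
J: hit
Hits: 9 of 16 references → 9/16 = 0.5625.

0.56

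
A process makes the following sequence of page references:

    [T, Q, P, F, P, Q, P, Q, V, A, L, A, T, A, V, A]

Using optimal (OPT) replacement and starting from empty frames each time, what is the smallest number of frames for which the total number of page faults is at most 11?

f=1: 16 faults
f=2: 10 faults
f=3: 8 faults
f=4: 7 faults
f=5: 7 faults
f=6: 7 faults
f=7: 7 faults
Smallest f with faults ≤ 11 is 2.

2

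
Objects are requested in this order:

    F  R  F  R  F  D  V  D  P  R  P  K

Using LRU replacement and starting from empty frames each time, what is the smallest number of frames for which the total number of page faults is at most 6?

f=1: 12 faults
f=2: 7 faults
f=3: 7 faults
f=4: 7 faults
f=5: 6 faults
f=6: 6 faults
Smallest f with faults ≤ 6 is 5.

5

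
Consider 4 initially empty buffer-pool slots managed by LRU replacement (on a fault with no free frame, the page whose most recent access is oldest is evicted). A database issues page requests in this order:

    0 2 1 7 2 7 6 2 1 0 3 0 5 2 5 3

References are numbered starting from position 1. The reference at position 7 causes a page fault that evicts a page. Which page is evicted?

0

pos 1: 0: miss, frames (0)
pos 2: 2: miss, frames (0 2)
pos 3: 1: miss, frames (0 2 1)
pos 4: 7: miss, frames (0 2 1 7)
pos 5: 2: hit
pos 6: 7: hit
pos 7: 6: miss, evict 0, frames (1 2 7 6)
At position 7, page 0 is evicted.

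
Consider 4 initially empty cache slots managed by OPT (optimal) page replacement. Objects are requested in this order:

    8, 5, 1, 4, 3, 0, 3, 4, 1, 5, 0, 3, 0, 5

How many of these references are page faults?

7

8: fault, frames (8)
5: fault, frames (8 5)
1: fault, frames (8 5 1)
4: fault, frames (8 5 1 4)
3: fault, evict 8, frames (5 1 4 3)
0: fault, evict 5, frames (1 4 3 0)
3: hit
4: hit
1: hit
5: fault, evict 4, frames (1 3 0 5)
0: hit
3: hit
0: hit
5: hit
Page faults: 7.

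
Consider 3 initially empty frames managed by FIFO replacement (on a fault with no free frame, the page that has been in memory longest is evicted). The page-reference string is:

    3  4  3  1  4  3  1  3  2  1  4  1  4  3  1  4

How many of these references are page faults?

3 → miss, frames {3}
4 → miss, frames {3,4}
3 → hit
1 → miss, frames {3,4,1}
4 → hit
3 → hit
1 → hit
3 → hit
2 → miss, evict 3, frames {4,1,2}
1 → hit
4 → hit
1 → hit
4 → hit
3 → miss, evict 4, frames {1,2,3}
1 → hit
4 → miss, evict 1, frames {2,3,4}
Page faults: 6.

6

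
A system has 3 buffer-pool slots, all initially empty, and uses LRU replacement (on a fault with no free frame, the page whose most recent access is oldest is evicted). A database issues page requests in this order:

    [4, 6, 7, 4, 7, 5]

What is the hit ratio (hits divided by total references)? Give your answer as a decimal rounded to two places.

4: fault, frames (4)
6: fault, frames (4 6)
7: fault, frames (4 6 7)
4: hit
7: hit
5: fault, evict 6, frames (4 7 5)
Hits: 2 of 6 references → 2/6 = 0.3333.

0.33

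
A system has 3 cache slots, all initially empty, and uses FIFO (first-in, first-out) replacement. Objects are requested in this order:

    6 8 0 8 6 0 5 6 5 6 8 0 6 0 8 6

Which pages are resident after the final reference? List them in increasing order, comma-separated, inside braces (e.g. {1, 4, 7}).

6 -> miss, frames [6]
8 -> miss, frames [6, 8]
0 -> miss, frames [6, 8, 0]
8 -> hit
6 -> hit
0 -> hit
5 -> miss, evict 6, frames [8, 0, 5]
6 -> miss, evict 8, frames [0, 5, 6]
5 -> hit
6 -> hit
8 -> miss, evict 0, frames [5, 6, 8]
0 -> miss, evict 5, frames [6, 8, 0]
6 -> hit
0 -> hit
8 -> hit
6 -> hit

{0, 6, 8}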